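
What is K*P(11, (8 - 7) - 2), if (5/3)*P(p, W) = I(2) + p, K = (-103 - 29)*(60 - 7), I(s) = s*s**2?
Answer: -398772/5 ≈ -79754.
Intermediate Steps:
I(s) = s**3
K = -6996 (K = -132*53 = -6996)
P(p, W) = 24/5 + 3*p/5 (P(p, W) = 3*(2**3 + p)/5 = 3*(8 + p)/5 = 24/5 + 3*p/5)
K*P(11, (8 - 7) - 2) = -6996*(24/5 + (3/5)*11) = -6996*(24/5 + 33/5) = -6996*57/5 = -398772/5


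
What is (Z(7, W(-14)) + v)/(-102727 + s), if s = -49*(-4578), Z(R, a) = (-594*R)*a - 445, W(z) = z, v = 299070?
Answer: 356837/121595 ≈ 2.9346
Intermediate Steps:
Z(R, a) = -445 - 594*R*a (Z(R, a) = -594*R*a - 445 = -445 - 594*R*a)
s = 224322
(Z(7, W(-14)) + v)/(-102727 + s) = ((-445 - 594*7*(-14)) + 299070)/(-102727 + 224322) = ((-445 + 58212) + 299070)/121595 = (57767 + 299070)*(1/121595) = 356837*(1/121595) = 356837/121595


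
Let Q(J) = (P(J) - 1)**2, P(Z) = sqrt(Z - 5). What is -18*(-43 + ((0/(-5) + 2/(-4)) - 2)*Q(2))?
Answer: 684 - 90*I*sqrt(3) ≈ 684.0 - 155.88*I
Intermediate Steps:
P(Z) = sqrt(-5 + Z)
Q(J) = (-1 + sqrt(-5 + J))**2 (Q(J) = (sqrt(-5 + J) - 1)**2 = (-1 + sqrt(-5 + J))**2)
-18*(-43 + ((0/(-5) + 2/(-4)) - 2)*Q(2)) = -18*(-43 + ((0/(-5) + 2/(-4)) - 2)*(-1 + sqrt(-5 + 2))**2) = -18*(-43 + ((0*(-1/5) + 2*(-1/4)) - 2)*(-1 + sqrt(-3))**2) = -18*(-43 + ((0 - 1/2) - 2)*(-1 + I*sqrt(3))**2) = -18*(-43 + (-1/2 - 2)*(-1 + I*sqrt(3))**2) = -18*(-43 - 5*(-1 + I*sqrt(3))**2/2) = 774 + 45*(-1 + I*sqrt(3))**2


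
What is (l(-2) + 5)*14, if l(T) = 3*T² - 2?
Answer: 210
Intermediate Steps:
l(T) = -2 + 3*T²
(l(-2) + 5)*14 = ((-2 + 3*(-2)²) + 5)*14 = ((-2 + 3*4) + 5)*14 = ((-2 + 12) + 5)*14 = (10 + 5)*14 = 15*14 = 210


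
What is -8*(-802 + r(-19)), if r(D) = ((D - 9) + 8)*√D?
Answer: 6416 + 160*I*√19 ≈ 6416.0 + 697.42*I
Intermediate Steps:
r(D) = √D*(-1 + D) (r(D) = ((-9 + D) + 8)*√D = (-1 + D)*√D = √D*(-1 + D))
-8*(-802 + r(-19)) = -8*(-802 + √(-19)*(-1 - 19)) = -8*(-802 + (I*√19)*(-20)) = -8*(-802 - 20*I*√19) = 6416 + 160*I*√19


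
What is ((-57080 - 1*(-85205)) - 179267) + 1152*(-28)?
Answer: -183398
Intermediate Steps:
((-57080 - 1*(-85205)) - 179267) + 1152*(-28) = ((-57080 + 85205) - 179267) - 32256 = (28125 - 179267) - 32256 = -151142 - 32256 = -183398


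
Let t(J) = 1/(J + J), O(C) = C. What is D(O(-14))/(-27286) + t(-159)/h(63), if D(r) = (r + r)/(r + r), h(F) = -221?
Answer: -10748/479401377 ≈ -2.2420e-5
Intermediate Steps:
D(r) = 1 (D(r) = (2*r)/((2*r)) = (2*r)*(1/(2*r)) = 1)
t(J) = 1/(2*J)
D(O(-14))/(-27286) + t(-159)/h(63) = 1/(-27286) + ((½)/(-159))/(-221) = 1*(-1/27286) + ((½)*(-1/159))*(-1/221) = -1/27286 - 1/318*(-1/221) = -1/27286 + 1/70278 = -10748/479401377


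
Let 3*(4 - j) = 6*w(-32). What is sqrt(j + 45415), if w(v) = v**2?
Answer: 3*sqrt(4819) ≈ 208.26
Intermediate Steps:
j = -2044 (j = 4 - 2*(-32)**2 = 4 - 2*1024 = 4 - 1/3*6144 = 4 - 2048 = -2044)
sqrt(j + 45415) = sqrt(-2044 + 45415) = sqrt(43371) = 3*sqrt(4819)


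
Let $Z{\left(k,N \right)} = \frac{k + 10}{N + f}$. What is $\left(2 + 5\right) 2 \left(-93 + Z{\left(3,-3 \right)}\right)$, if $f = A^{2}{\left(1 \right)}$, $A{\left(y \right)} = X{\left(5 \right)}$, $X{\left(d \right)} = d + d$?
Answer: $- \frac{126112}{97} \approx -1300.1$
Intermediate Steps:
$X{\left(d \right)} = 2 d$
$A{\left(y \right)} = 10$ ($A{\left(y \right)} = 2 \cdot 5 = 10$)
$f = 100$ ($f = 10^{2} = 100$)
$Z{\left(k,N \right)} = \frac{10 + k}{100 + N}$ ($Z{\left(k,N \right)} = \frac{k + 10}{N + 100} = \frac{10 + k}{100 + N}$)
$\left(2 + 5\right) 2 \left(-93 + Z{\left(3,-3 \right)}\right) = \left(2 + 5\right) 2 \left(-93 + \frac{10 + 3}{100 - 3}\right) = 7 \cdot 2 \left(-93 + \frac{1}{97} \cdot 13\right) = 14 \left(-93 + \frac{1}{97} \cdot 13\right) = 14 \left(-93 + \frac{13}{97}\right) = 14 \left(- \frac{9008}{97}\right) = - \frac{126112}{97}$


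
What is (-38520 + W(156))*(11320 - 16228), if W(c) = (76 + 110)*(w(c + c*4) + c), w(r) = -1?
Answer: 47558520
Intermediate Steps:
W(c) = -186 + 186*c (W(c) = (76 + 110)*(-1 + c) = 186*(-1 + c) = -186 + 186*c)
(-38520 + W(156))*(11320 - 16228) = (-38520 + (-186 + 186*156))*(11320 - 16228) = (-38520 + (-186 + 29016))*(-4908) = (-38520 + 28830)*(-4908) = -9690*(-4908) = 47558520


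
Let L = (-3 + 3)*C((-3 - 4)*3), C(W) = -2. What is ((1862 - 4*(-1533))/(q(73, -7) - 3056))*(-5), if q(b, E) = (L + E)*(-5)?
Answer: 39970/3021 ≈ 13.231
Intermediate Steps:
L = 0 (L = (-3 + 3)*(-2) = 0*(-2) = 0)
q(b, E) = -5*E (q(b, E) = (0 + E)*(-5) = E*(-5) = -5*E)
((1862 - 4*(-1533))/(q(73, -7) - 3056))*(-5) = ((1862 - 4*(-1533))/(-5*(-7) - 3056))*(-5) = ((1862 + 6132)/(35 - 3056))*(-5) = (7994/(-3021))*(-5) = (7994*(-1/3021))*(-5) = -7994/3021*(-5) = 39970/3021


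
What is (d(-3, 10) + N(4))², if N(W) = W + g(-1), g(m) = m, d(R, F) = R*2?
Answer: 9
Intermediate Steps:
d(R, F) = 2*R
N(W) = -1 + W (N(W) = W - 1 = -1 + W)
(d(-3, 10) + N(4))² = (2*(-3) + (-1 + 4))² = (-6 + 3)² = (-3)² = 9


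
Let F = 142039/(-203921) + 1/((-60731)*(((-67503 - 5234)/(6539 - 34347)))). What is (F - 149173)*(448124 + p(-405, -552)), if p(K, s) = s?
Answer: -5467518299187120248598704/81890794410817 ≈ -6.6766e+10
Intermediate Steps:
F = -57040675904391/81890794410817 (F = 142039*(-1/203921) - 1/(60731*((-72737/(-27808)))) = -142039/203921 - 1/(60731*((-72737*(-1/27808)))) = -142039/203921 - 1/(60731*72737/27808) = -142039/203921 - 1/60731*27808/72737 = -142039/203921 - 2528/401580977 = -57040675904391/81890794410817 ≈ -0.69655)
(F - 149173)*(448124 + p(-405, -552)) = (-57040675904391/81890794410817 - 149173)*(448124 - 552) = -12215952515320708732/81890794410817*447572 = -5467518299187120248598704/81890794410817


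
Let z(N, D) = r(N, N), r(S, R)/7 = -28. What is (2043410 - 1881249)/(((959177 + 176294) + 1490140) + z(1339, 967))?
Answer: 162161/2625415 ≈ 0.061766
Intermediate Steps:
r(S, R) = -196 (r(S, R) = 7*(-28) = -196)
z(N, D) = -196
(2043410 - 1881249)/(((959177 + 176294) + 1490140) + z(1339, 967)) = (2043410 - 1881249)/(((959177 + 176294) + 1490140) - 196) = 162161/((1135471 + 1490140) - 196) = 162161/(2625611 - 196) = 162161/2625415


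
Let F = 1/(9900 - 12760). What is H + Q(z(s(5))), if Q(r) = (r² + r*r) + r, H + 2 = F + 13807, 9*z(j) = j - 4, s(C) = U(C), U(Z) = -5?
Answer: 39485159/2860 ≈ 13806.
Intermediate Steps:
F = -1/2860 (F = 1/(-2860) = -1/2860 ≈ -0.00034965)
s(C) = -5
z(j) = -4/9 + j/9 (z(j) = (j - 4)/9 = (-4 + j)/9 = -4/9 + j/9)
H = 39482299/2860 (H = -2 + (-1/2860 + 13807) = -2 + 39488019/2860 = 39482299/2860 ≈ 13805.)
Q(r) = r + 2*r² (Q(r) = (r² + r²) + r = 2*r² + r = r + 2*r²)
H + Q(z(s(5))) = 39482299/2860 + (-4/9 + (⅑)*(-5))*(1 + 2*(-4/9 + (⅑)*(-5))) = 39482299/2860 + (-4/9 - 5/9)*(1 + 2*(-4/9 - 5/9)) = 39482299/2860 - (1 + 2*(-1)) = 39482299/2860 - (1 - 2) = 39482299/2860 - 1*(-1) = 39482299/2860 + 1 = 39485159/2860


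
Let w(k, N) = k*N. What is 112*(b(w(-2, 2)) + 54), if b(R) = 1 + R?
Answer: 5712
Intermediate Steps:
w(k, N) = N*k
112*(b(w(-2, 2)) + 54) = 112*((1 + 2*(-2)) + 54) = 112*((1 - 4) + 54) = 112*(-3 + 54) = 112*51 = 5712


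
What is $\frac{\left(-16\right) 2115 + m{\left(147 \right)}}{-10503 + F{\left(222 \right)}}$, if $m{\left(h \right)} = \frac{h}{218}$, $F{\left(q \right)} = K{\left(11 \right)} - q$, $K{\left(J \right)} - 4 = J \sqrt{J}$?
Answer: $\frac{79088527533}{25056595180} + \frac{81146703 \sqrt{11}}{25056595180} \approx 3.1671$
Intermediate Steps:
$K{\left(J \right)} = 4 + J^{\frac{3}{2}}$ ($K{\left(J \right)} = 4 + J \sqrt{J} = 4 + J^{\frac{3}{2}}$)
$F{\left(q \right)} = 4 - q + 11 \sqrt{11}$ ($F{\left(q \right)} = \left(4 + 11^{\frac{3}{2}}\right) - q = \left(4 + 11 \sqrt{11}\right) - q = 4 - q + 11 \sqrt{11}$)
$m{\left(h \right)} = \frac{h}{218}$ ($m{\left(h \right)} = h \frac{1}{218} = \frac{h}{218}$)
$\frac{\left(-16\right) 2115 + m{\left(147 \right)}}{-10503 + F{\left(222 \right)}} = \frac{\left(-16\right) 2115 + \frac{1}{218} \cdot 147}{-10503 + \left(4 - 222 + 11 \sqrt{11}\right)} = \frac{-33840 + \frac{147}{218}}{-10503 + \left(4 - 222 + 11 \sqrt{11}\right)} = - \frac{7376973}{218 \left(-10503 - \left(218 - 11 \sqrt{11}\right)\right)} = - \frac{7376973}{218 \left(-10721 + 11 \sqrt{11}\right)}$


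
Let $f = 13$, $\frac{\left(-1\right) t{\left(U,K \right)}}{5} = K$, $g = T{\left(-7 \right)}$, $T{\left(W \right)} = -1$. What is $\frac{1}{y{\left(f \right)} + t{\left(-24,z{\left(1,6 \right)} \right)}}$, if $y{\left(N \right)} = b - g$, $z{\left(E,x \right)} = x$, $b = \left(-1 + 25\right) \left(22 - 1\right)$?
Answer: $\frac{1}{475} \approx 0.0021053$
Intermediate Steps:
$b = 504$ ($b = 24 \cdot 21 = 504$)
$g = -1$
$t{\left(U,K \right)} = - 5 K$
$y{\left(N \right)} = 505$ ($y{\left(N \right)} = 504 - -1 = 504 + 1 = 505$)
$\frac{1}{y{\left(f \right)} + t{\left(-24,z{\left(1,6 \right)} \right)}} = \frac{1}{505 - 30} = \frac{1}{475}$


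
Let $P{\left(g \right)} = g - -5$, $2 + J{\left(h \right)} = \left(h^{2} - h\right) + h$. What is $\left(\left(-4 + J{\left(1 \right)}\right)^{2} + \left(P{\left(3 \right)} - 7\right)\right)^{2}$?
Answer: $676$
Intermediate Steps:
$J{\left(h \right)} = -2 + h^{2}$ ($J{\left(h \right)} = -2 + \left(\left(h^{2} - h\right) + h\right) = -2 + h^{2}$)
$P{\left(g \right)} = 5 + g$ ($P{\left(g \right)} = g + 5 = 5 + g$)
$\left(\left(-4 + J{\left(1 \right)}\right)^{2} + \left(P{\left(3 \right)} - 7\right)\right)^{2} = \left(\left(-4 - \left(2 - 1^{2}\right)\right)^{2} + \left(\left(5 + 3\right) - 7\right)\right)^{2} = \left(\left(-4 + \left(-2 + 1\right)\right)^{2} + \left(8 - 7\right)\right)^{2} = \left(\left(-4 - 1\right)^{2} + 1\right)^{2} = \left(\left(-5\right)^{2} + 1\right)^{2} = \left(25 + 1\right)^{2} = 26^{2} = 676$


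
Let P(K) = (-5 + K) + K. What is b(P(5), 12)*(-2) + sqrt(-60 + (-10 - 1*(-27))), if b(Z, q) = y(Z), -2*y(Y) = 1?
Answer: 1 + I*sqrt(43) ≈ 1.0 + 6.5574*I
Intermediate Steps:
P(K) = -5 + 2*K
y(Y) = -1/2 (y(Y) = -1/2*1 = -1/2)
b(Z, q) = -1/2
b(P(5), 12)*(-2) + sqrt(-60 + (-10 - 1*(-27))) = -1/2*(-2) + sqrt(-60 + (-10 - 1*(-27))) = 1 + sqrt(-60 + (-10 + 27)) = 1 + sqrt(-60 + 17) = 1 + sqrt(-43) = 1 + I*sqrt(43)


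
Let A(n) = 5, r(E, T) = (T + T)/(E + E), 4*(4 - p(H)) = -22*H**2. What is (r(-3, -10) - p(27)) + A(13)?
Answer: -24031/6 ≈ -4005.2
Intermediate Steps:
p(H) = 4 + 11*H**2/2 (p(H) = 4 - (-11)*H**2/2 = 4 + 11*H**2/2)
r(E, T) = T/E (r(E, T) = (2*T)/((2*E)) = (2*T)*(1/(2*E)) = T/E)
(r(-3, -10) - p(27)) + A(13) = (-10/(-3) - (4 + (11/2)*27**2)) + 5 = (-10*(-1/3) - (4 + (11/2)*729)) + 5 = (10/3 - (4 + 8019/2)) + 5 = (10/3 - 1*8027/2) + 5 = (10/3 - 8027/2) + 5 = -24061/6 + 5 = -24031/6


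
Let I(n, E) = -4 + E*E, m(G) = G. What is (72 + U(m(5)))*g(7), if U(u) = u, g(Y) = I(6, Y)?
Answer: 3465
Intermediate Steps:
I(n, E) = -4 + E²
g(Y) = -4 + Y²
(72 + U(m(5)))*g(7) = (72 + 5)*(-4 + 7²) = 77*(-4 + 49) = 77*45 = 3465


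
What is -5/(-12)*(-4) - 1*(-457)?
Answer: 1366/3 ≈ 455.33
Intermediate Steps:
-5/(-12)*(-4) - 1*(-457) = -5*(-1/12)*(-4) + 457 = (5/12)*(-4) + 457 = -5/3 + 457 = 1366/3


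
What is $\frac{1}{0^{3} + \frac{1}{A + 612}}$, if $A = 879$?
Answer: $1491$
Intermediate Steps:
$\frac{1}{0^{3} + \frac{1}{A + 612}} = \frac{1}{0^{3} + \frac{1}{879 + 612}} = \frac{1}{0 + \frac{1}{1491}} = \frac{1}{\frac{1}{1491}} = 1491$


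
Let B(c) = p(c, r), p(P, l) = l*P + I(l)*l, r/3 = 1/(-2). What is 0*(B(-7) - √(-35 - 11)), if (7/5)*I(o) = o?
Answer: 0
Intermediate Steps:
I(o) = 5*o/7
r = -3/2 (r = 3*(1/(-2)) = 3*(1*(-½)) = 3*(-½) = -3/2 ≈ -1.5000)
p(P, l) = 5*l²/7 + P*l (p(P, l) = l*P + (5*l/7)*l = P*l + 5*l²/7 = 5*l²/7 + P*l)
B(c) = 45/28 - 3*c/2 (B(c) = (⅐)*(-3/2)*(5*(-3/2) + 7*c) = (⅐)*(-3/2)*(-15/2 + 7*c) = 45/28 - 3*c/2)
0*(B(-7) - √(-35 - 11)) = 0*((45/28 - 3/2*(-7)) - √(-35 - 11)) = 0*((45/28 + 21/2) - √(-46)) = 0*(339/28 - I*√46) = 0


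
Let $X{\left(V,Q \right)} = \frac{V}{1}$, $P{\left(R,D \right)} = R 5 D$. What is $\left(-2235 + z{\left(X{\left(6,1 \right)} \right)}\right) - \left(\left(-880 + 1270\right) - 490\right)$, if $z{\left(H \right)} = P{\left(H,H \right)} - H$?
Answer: $-1961$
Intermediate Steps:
$P{\left(R,D \right)} = 5 D R$ ($P{\left(R,D \right)} = 5 R D = 5 D R$)
$X{\left(V,Q \right)} = V$ ($X{\left(V,Q \right)} = V 1 = V$)
$z{\left(H \right)} = - H + 5 H^{2}$ ($z{\left(H \right)} = 5 H H - H = 5 H^{2} - H = - H + 5 H^{2}$)
$\left(-2235 + z{\left(X{\left(6,1 \right)} \right)}\right) - \left(\left(-880 + 1270\right) - 490\right) = \left(-2235 + 6 \left(-1 + 5 \cdot 6\right)\right) - \left(\left(-880 + 1270\right) - 490\right) = \left(-2235 + 6 \left(-1 + 30\right)\right) - \left(390 - 490\right) = \left(-2235 + 6 \cdot 29\right) - -100 = \left(-2235 + 174\right) + 100 = -2061 + 100 = -1961$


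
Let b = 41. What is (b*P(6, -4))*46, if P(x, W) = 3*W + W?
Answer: -30176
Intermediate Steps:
P(x, W) = 4*W
(b*P(6, -4))*46 = (41*(4*(-4)))*46 = (41*(-16))*46 = -656*46 = -30176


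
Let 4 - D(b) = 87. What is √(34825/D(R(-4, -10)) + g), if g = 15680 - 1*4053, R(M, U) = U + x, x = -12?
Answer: 14*√393918/83 ≈ 105.87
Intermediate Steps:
R(M, U) = -12 + U (R(M, U) = U - 12 = -12 + U)
D(b) = -83 (D(b) = 4 - 1*87 = 4 - 87 = -83)
g = 11627 (g = 15680 - 4053 = 11627)
√(34825/D(R(-4, -10)) + g) = √(34825/(-83) + 11627) = √(34825*(-1/83) + 11627) = √(-34825/83 + 11627) = √(930216/83) = 14*√393918/83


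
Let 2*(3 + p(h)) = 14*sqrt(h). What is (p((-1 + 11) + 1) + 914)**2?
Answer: 830460 + 12754*sqrt(11) ≈ 8.7276e+5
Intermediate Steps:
p(h) = -3 + 7*sqrt(h) (p(h) = -3 + (14*sqrt(h))/2 = -3 + 7*sqrt(h))
(p((-1 + 11) + 1) + 914)**2 = ((-3 + 7*sqrt((-1 + 11) + 1)) + 914)**2 = ((-3 + 7*sqrt(10 + 1)) + 914)**2 = ((-3 + 7*sqrt(11)) + 914)**2 = (911 + 7*sqrt(11))**2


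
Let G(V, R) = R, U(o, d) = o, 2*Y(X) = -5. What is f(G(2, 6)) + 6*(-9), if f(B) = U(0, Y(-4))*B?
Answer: -54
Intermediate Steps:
Y(X) = -5/2 (Y(X) = (½)*(-5) = -5/2)
f(B) = 0 (f(B) = 0*B = 0)
f(G(2, 6)) + 6*(-9) = 0 + 6*(-9) = 0 - 54 = -54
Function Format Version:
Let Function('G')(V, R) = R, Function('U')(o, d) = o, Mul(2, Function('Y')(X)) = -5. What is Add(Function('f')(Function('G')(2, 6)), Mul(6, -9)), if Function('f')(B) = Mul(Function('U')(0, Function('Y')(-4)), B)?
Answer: -54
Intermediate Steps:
Function('Y')(X) = Rational(-5, 2) (Function('Y')(X) = Mul(Rational(1, 2), -5) = Rational(-5, 2))
Function('f')(B) = 0 (Function('f')(B) = Mul(0, B) = 0)
Add(Function('f')(Function('G')(2, 6)), Mul(6, -9)) = Add(0, Mul(6, -9)) = Add(0, -54) = -54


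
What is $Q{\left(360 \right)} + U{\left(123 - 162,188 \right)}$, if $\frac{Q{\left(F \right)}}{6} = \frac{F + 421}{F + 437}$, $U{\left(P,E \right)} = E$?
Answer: $\frac{154522}{797} \approx 193.88$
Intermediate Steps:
$Q{\left(F \right)} = \frac{6 \left(421 + F\right)}{437 + F}$ ($Q{\left(F \right)} = 6 \frac{F + 421}{F + 437} = 6 \frac{421 + F}{437 + F} = \frac{6 \left(421 + F\right)}{437 + F}$)
$Q{\left(360 \right)} + U{\left(123 - 162,188 \right)} = \frac{6 \left(421 + 360\right)}{437 + 360} + 188 = 6 \cdot \frac{1}{797} \cdot 781 + 188 = \frac{4686}{797} + 188 = \frac{154522}{797}$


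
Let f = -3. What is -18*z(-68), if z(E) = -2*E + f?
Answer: -2394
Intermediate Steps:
z(E) = -3 - 2*E (z(E) = -2*E - 3 = -3 - 2*E)
-18*z(-68) = -18*(-3 - 2*(-68)) = -18*(-3 + 136) = -18*133 = -2394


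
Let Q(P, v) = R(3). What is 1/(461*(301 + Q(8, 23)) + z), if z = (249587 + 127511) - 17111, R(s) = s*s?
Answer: 1/502897 ≈ 1.9885e-6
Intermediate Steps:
R(s) = s²
Q(P, v) = 9 (Q(P, v) = 3² = 9)
z = 359987 (z = 377098 - 17111 = 359987)
1/(461*(301 + Q(8, 23)) + z) = 1/(461*(301 + 9) + 359987) = 1/(461*310 + 359987) = 1/(142910 + 359987) = 1/502897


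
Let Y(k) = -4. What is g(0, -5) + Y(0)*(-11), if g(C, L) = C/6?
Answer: 44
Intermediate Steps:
g(C, L) = C/6 (g(C, L) = C*(1/6) = C/6)
g(0, -5) + Y(0)*(-11) = (1/6)*0 - 4*(-11) = 0 + 44 = 44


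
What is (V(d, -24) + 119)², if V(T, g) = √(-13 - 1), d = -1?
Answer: (119 + I*√14)² ≈ 14147.0 + 890.51*I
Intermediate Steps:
V(T, g) = I*√14 (V(T, g) = √(-14) = I*√14)
(V(d, -24) + 119)² = (I*√14 + 119)² = (119 + I*√14)²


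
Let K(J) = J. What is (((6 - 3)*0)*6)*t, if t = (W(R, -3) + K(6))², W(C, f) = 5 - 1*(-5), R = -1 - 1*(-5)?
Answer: 0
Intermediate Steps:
R = 4 (R = -1 + 5 = 4)
W(C, f) = 10 (W(C, f) = 5 + 5 = 10)
t = 256 (t = (10 + 6)² = 16² = 256)
(((6 - 3)*0)*6)*t = (((6 - 3)*0)*6)*256 = ((3*0)*6)*256 = (0*6)*256 = 0*256 = 0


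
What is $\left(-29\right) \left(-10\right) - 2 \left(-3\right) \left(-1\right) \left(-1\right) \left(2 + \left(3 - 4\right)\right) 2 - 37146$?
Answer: $-33666$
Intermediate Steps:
$\left(-29\right) \left(-10\right) - 2 \left(-3\right) \left(-1\right) \left(-1\right) \left(2 + \left(3 - 4\right)\right) 2 - 37146 = 290 - 2 \cdot 3 \left(-1\right) \left(2 - 1\right) 2 - 37146 = 290 - 2 \left(\left(-3\right) 1\right) 2 - 37146 = 290 \left(-2\right) \left(-3\right) 2 - 37146 = 290 \cdot 6 \cdot 2 - 37146 = 290 \cdot 12 - 37146 = 3480 - 37146 = -33666$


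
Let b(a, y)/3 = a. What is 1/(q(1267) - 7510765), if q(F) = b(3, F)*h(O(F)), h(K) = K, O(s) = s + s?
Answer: -1/7487959 ≈ -1.3355e-7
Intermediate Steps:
b(a, y) = 3*a
O(s) = 2*s
q(F) = 18*F (q(F) = (3*3)*(2*F) = 9*(2*F) = 18*F)
1/(q(1267) - 7510765) = 1/(18*1267 - 7510765) = 1/(22806 - 7510765) = 1/(-7487959) = -1/7487959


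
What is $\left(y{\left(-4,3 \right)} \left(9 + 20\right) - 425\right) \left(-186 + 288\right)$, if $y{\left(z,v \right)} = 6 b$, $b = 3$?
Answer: $9894$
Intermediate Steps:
$y{\left(z,v \right)} = 18$ ($y{\left(z,v \right)} = 6 \cdot 3 = 18$)
$\left(y{\left(-4,3 \right)} \left(9 + 20\right) - 425\right) \left(-186 + 288\right) = \left(18 \left(9 + 20\right) - 425\right) \left(-186 + 288\right) = \left(18 \cdot 29 - 425\right) 102 = \left(522 - 425\right) 102 = 97 \cdot 102 = 9894$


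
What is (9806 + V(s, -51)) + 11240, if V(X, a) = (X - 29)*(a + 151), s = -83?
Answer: 9846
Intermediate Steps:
V(X, a) = (-29 + X)*(151 + a)
(9806 + V(s, -51)) + 11240 = (9806 + (-4379 - 29*(-51) + 151*(-83) - 83*(-51))) + 11240 = (9806 + (-4379 + 1479 - 12533 + 4233)) + 11240 = (9806 - 11200) + 11240 = -1394 + 11240 = 9846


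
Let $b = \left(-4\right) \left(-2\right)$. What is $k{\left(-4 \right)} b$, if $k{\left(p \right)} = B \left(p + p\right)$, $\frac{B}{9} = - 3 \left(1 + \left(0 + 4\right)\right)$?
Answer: $8640$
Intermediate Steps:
$B = -135$ ($B = 9 \left(- 3 \left(1 + \left(0 + 4\right)\right)\right) = 9 \left(- 3 \left(1 + 4\right)\right) = 9 \left(\left(-3\right) 5\right) = 9 \left(-15\right) = -135$)
$b = 8$
$k{\left(p \right)} = - 270 p$ ($k{\left(p \right)} = - 135 \left(p + p\right) = - 135 \cdot 2 p = - 270 p$)
$k{\left(-4 \right)} b = \left(-270\right) \left(-4\right) 8 = 1080 \cdot 8 = 8640$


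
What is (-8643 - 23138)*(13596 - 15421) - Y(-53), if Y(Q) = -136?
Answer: 58000461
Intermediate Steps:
(-8643 - 23138)*(13596 - 15421) - Y(-53) = (-8643 - 23138)*(13596 - 15421) - 1*(-136) = -31781*(-1825) + 136 = 58000325 + 136 = 58000461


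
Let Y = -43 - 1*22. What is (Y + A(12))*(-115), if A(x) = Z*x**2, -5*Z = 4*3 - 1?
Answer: 43907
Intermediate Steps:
Y = -65 (Y = -43 - 22 = -65)
Z = -11/5 (Z = -(4*3 - 1)/5 = -(12 - 1)/5 = -1/5*11 = -11/5 ≈ -2.2000)
A(x) = -11*x**2/5
(Y + A(12))*(-115) = (-65 - 11/5*12**2)*(-115) = (-65 - 11/5*144)*(-115) = (-65 - 1584/5)*(-115) = -1909/5*(-115) = 43907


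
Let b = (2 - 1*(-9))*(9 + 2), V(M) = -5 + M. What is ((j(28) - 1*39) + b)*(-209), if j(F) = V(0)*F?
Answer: 12122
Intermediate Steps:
b = 121 (b = (2 + 9)*11 = 11*11 = 121)
j(F) = -5*F (j(F) = (-5 + 0)*F = -5*F)
((j(28) - 1*39) + b)*(-209) = ((-5*28 - 1*39) + 121)*(-209) = ((-140 - 39) + 121)*(-209) = (-179 + 121)*(-209) = -58*(-209) = 12122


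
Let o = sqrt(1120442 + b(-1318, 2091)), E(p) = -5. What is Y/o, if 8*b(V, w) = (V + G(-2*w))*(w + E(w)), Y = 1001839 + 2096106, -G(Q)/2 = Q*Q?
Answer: -619589*I*sqrt(36479205570)/3647920557 ≈ -32.44*I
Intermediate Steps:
G(Q) = -2*Q**2 (G(Q) = -2*Q*Q = -2*Q**2)
Y = 3097945
b(V, w) = (-5 + w)*(V - 8*w**2)/8 (b(V, w) = ((V - 2*4*w**2)*(w - 5))/8 = ((V - 8*w**2)*(-5 + w))/8 = ((-5 + w)*(V - 8*w**2))/8 = (-5 + w)*(V - 8*w**2)/8)
o = I*sqrt(36479205570)/2 (o = sqrt(1120442 + (-1*2091**3 + 5*2091**2 - 5/8*(-1318) + (1/8)*(-1318)*2091)) = sqrt(1120442 + (-1*9142439571 + 5*4372281 + 3295/4 - 1377969/4)) = sqrt(1120442 + (-9142439571 + 21861405 + 3295/4 - 1377969/4)) = sqrt(1120442 - 18241843669/2) = sqrt(-18239602785/2) = I*sqrt(36479205570)/2 ≈ 95498.0*I)
Y/o = 3097945/((I*sqrt(36479205570)/2)) = 3097945*(-I*sqrt(36479205570)/18239602785) = -619589*I*sqrt(36479205570)/3647920557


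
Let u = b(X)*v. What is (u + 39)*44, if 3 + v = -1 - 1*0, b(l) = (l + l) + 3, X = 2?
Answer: 484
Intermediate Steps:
b(l) = 3 + 2*l (b(l) = 2*l + 3 = 3 + 2*l)
v = -4 (v = -3 + (-1 - 1*0) = -3 + (-1 + 0) = -3 - 1 = -4)
u = -28 (u = (3 + 2*2)*(-4) = (3 + 4)*(-4) = 7*(-4) = -28)
(u + 39)*44 = (-28 + 39)*44 = 11*44 = 484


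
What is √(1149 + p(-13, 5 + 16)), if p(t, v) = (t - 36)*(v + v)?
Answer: 3*I*√101 ≈ 30.15*I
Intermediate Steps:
p(t, v) = 2*v*(-36 + t) (p(t, v) = (-36 + t)*(2*v) = 2*v*(-36 + t))
√(1149 + p(-13, 5 + 16)) = √(1149 + 2*(5 + 16)*(-36 - 13)) = √(1149 + 2*21*(-49)) = √(1149 - 2058) = √(-909) = 3*I*√101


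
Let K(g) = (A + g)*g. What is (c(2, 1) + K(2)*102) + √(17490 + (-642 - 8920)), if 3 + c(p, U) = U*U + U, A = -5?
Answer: -613 + 2*√1982 ≈ -523.96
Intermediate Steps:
c(p, U) = -3 + U + U² (c(p, U) = -3 + (U*U + U) = -3 + (U² + U) = -3 + (U + U²) = -3 + U + U²)
K(g) = g*(-5 + g) (K(g) = (-5 + g)*g = g*(-5 + g))
(c(2, 1) + K(2)*102) + √(17490 + (-642 - 8920)) = ((-3 + 1 + 1²) + (2*(-5 + 2))*102) + √(17490 + (-642 - 8920)) = ((-3 + 1 + 1) + (2*(-3))*102) + √(17490 - 9562) = (-1 - 6*102) + √7928 = (-1 - 612) + 2*√1982 = -613 + 2*√1982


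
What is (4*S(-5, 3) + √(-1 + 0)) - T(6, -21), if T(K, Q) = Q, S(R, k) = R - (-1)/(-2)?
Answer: -1 + I ≈ -1.0 + 1.0*I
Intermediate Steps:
S(R, k) = -½ + R (S(R, k) = R - (-1)*(-1)/2 = R - 1*½ = R - ½ = -½ + R)
(4*S(-5, 3) + √(-1 + 0)) - T(6, -21) = (4*(-½ - 5) + √(-1 + 0)) - 1*(-21) = (4*(-11/2) + √(-1)) + 21 = (-22 + I) + 21 = -1 + I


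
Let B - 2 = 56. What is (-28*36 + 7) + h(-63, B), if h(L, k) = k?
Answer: -943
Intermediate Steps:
B = 58 (B = 2 + 56 = 58)
(-28*36 + 7) + h(-63, B) = (-28*36 + 7) + 58 = (-1008 + 7) + 58 = -1001 + 58 = -943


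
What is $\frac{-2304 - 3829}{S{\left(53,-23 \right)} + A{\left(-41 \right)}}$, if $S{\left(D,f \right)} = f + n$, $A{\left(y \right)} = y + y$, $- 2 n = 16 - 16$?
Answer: $\frac{6133}{105} \approx 58.41$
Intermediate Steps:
$n = 0$ ($n = - \frac{16 - 16}{2} = \left(- \frac{1}{2}\right) 0 = 0$)
$A{\left(y \right)} = 2 y$
$S{\left(D,f \right)} = f$ ($S{\left(D,f \right)} = f + 0 = f$)
$\frac{-2304 - 3829}{S{\left(53,-23 \right)} + A{\left(-41 \right)}} = \frac{-2304 - 3829}{-23 + 2 \left(-41\right)} = - \frac{6133}{-23 - 82} = - \frac{6133}{-105} = \left(-6133\right) \left(- \frac{1}{105}\right) = \frac{6133}{105}$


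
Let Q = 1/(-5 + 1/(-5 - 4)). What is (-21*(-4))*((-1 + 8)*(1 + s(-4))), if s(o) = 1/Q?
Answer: -7252/3 ≈ -2417.3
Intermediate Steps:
Q = -9/46 (Q = 1/(-5 + 1/(-9)) = 1/(-5 - ⅑) = 1/(-46/9) = -9/46 ≈ -0.19565)
s(o) = -46/9 (s(o) = 1/(-9/46) = -46/9)
(-21*(-4))*((-1 + 8)*(1 + s(-4))) = (-21*(-4))*((-1 + 8)*(1 - 46/9)) = 84*(7*(-37/9)) = 84*(-259/9) = -7252/3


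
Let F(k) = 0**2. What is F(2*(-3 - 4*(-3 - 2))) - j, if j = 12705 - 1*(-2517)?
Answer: -15222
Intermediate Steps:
F(k) = 0
j = 15222 (j = 12705 + 2517 = 15222)
F(2*(-3 - 4*(-3 - 2))) - j = 0 - 1*15222 = 0 - 15222 = -15222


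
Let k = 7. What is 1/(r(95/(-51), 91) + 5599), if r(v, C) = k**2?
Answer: 1/5648 ≈ 0.00017705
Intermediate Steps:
r(v, C) = 49 (r(v, C) = 7**2 = 49)
1/(r(95/(-51), 91) + 5599) = 1/(49 + 5599) = 1/5648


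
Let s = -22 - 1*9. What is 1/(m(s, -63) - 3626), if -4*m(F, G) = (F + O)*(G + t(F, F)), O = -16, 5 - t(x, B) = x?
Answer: -4/15773 ≈ -0.00025360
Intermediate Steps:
t(x, B) = 5 - x
s = -31 (s = -22 - 9 = -31)
m(F, G) = -(-16 + F)*(5 + G - F)/4 (m(F, G) = -(F - 16)*(G + (5 - F))/4 = -(-16 + F)*(5 + G - F)/4)
1/(m(s, -63) - 3626) = 1/((20 + 4*(-63) - 21/4*(-31) + (¼)*(-31)² - ¼*(-31)*(-63)) - 3626) = 1/((20 - 252 + 651/4 + (¼)*961 - 1953/4) - 3626) = 1/((20 - 252 + 651/4 + 961/4 - 1953/4) - 3626) = 1/(-1269/4 - 3626) = 1/(-15773/4) = -4/15773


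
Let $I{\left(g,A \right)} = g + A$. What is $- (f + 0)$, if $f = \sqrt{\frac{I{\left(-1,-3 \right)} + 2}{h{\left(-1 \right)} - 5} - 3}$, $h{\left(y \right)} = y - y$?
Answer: $- \frac{i \sqrt{65}}{5} \approx - 1.6125 i$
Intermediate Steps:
$h{\left(y \right)} = 0$
$I{\left(g,A \right)} = A + g$
$f = \frac{i \sqrt{65}}{5}$ ($f = \sqrt{\frac{\left(-3 - 1\right) + 2}{0 - 5} - 3} = \sqrt{\frac{-4 + 2}{-5} - 3} = \sqrt{\left(-2\right) \left(- \frac{1}{5}\right) - 3} = \sqrt{\frac{2}{5} - 3} = \sqrt{- \frac{13}{5}} = \frac{i \sqrt{65}}{5} \approx 1.6125 i$)
$- (f + 0) = - (\frac{i \sqrt{65}}{5} + 0) = - \frac{i \sqrt{65}}{5}$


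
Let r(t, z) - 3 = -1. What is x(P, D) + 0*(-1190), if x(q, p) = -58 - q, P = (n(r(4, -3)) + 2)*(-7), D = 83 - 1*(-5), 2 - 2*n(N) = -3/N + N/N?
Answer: -141/4 ≈ -35.250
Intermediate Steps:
r(t, z) = 2 (r(t, z) = 3 - 1 = 2)
n(N) = ½ + 3/(2*N) (n(N) = 1 - (-3/N + N/N)/2 = 1 - (-3/N + 1)/2 = 1 - (1 - 3/N)/2 = 1 + (-½ + 3/(2*N)) = ½ + 3/(2*N))
D = 88 (D = 83 + 5 = 88)
P = -91/4 (P = ((½)*(3 + 2)/2 + 2)*(-7) = ((½)*(½)*5 + 2)*(-7) = (5/4 + 2)*(-7) = (13/4)*(-7) = -91/4 ≈ -22.750)
x(P, D) + 0*(-1190) = (-58 - 1*(-91/4)) + 0*(-1190) = (-58 + 91/4) + 0 = -141/4 + 0 = -141/4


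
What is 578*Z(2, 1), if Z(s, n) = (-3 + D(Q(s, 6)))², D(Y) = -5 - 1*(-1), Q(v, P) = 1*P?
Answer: 28322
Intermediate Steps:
Q(v, P) = P
D(Y) = -4 (D(Y) = -5 + 1 = -4)
Z(s, n) = 49 (Z(s, n) = (-3 - 4)² = (-7)² = 49)
578*Z(2, 1) = 578*49 = 28322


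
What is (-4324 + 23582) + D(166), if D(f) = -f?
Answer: 19092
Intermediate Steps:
(-4324 + 23582) + D(166) = (-4324 + 23582) - 1*166 = 19258 - 166 = 19092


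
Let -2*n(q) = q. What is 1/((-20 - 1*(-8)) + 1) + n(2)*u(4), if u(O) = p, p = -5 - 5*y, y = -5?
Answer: -221/11 ≈ -20.091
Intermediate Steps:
n(q) = -q/2
p = 20 (p = -5 - 5*(-5) = -5 + 25 = 20)
u(O) = 20
1/((-20 - 1*(-8)) + 1) + n(2)*u(4) = 1/((-20 - 1*(-8)) + 1) - 1/2*2*20 = 1/((-20 + 8) + 1) - 1*20 = 1/(-12 + 1) - 20 = 1/(-11) - 20 = -1/11 - 20 = -221/11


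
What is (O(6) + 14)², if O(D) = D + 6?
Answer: 676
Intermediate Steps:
O(D) = 6 + D
(O(6) + 14)² = ((6 + 6) + 14)² = (12 + 14)² = 26² = 676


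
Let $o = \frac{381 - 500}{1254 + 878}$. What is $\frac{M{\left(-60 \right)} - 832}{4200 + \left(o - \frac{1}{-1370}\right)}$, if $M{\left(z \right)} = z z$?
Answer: $\frac{4042442560}{6133683551} \approx 0.65906$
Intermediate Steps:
$M{\left(z \right)} = z^{2}$
$o = - \frac{119}{2132} \approx -0.055816$
$\frac{M{\left(-60 \right)} - 832}{4200 + \left(o - \frac{1}{-1370}\right)} = \frac{\left(-60\right)^{2} - 832}{4200 - \frac{80449}{1460420}} = \frac{3600 - 832}{4200 - \frac{80449}{1460420}} = \frac{2768}{4200 + \left(- \frac{119}{2132} + \frac{1}{1370}\right)} = \frac{2768}{4200 - \frac{80449}{1460420}} = \frac{2768}{\frac{6133683551}{1460420}} = 2768 \cdot \frac{1460420}{6133683551} = \frac{4042442560}{6133683551}$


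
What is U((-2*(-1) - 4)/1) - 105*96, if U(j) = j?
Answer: -10082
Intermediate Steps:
U((-2*(-1) - 4)/1) - 105*96 = (-2*(-1) - 4)/1 - 105*96 = (2 - 4)*1 - 10080 = -2*1 - 10080 = -2 - 10080 = -10082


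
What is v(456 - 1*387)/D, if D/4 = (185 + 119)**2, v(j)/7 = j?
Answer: 483/369664 ≈ 0.0013066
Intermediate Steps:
v(j) = 7*j
D = 369664 (D = 4*(185 + 119)**2 = 4*304**2 = 4*92416 = 369664)
v(456 - 1*387)/D = (7*(456 - 1*387))/369664 = (7*(456 - 387))*(1/369664) = (7*69)*(1/369664) = 483*(1/369664) = 483/369664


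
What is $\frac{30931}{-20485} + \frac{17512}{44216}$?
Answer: $- \frac{126113972}{113220595} \approx -1.1139$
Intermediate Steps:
$\frac{30931}{-20485} + \frac{17512}{44216} = 30931 \left(- \frac{1}{20485}\right) + 17512 \cdot \frac{1}{44216} = - \frac{30931}{20485} + \frac{2189}{5527} = - \frac{126113972}{113220595}$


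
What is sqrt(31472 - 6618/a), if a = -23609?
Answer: sqrt(17542173219194)/23609 ≈ 177.40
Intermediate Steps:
sqrt(31472 - 6618/a) = sqrt(31472 - 6618/(-23609)) = sqrt(31472 - 6618*(-1/23609)) = sqrt(31472 + 6618/23609) = sqrt(743029066/23609) = sqrt(17542173219194)/23609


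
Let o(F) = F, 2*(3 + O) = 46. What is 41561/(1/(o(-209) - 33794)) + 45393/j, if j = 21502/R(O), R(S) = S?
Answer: -15193298587003/10751 ≈ -1.4132e+9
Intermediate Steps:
O = 20 (O = -3 + (1/2)*46 = -3 + 23 = 20)
j = 10751/10 (j = 21502/20 = 21502*(1/20) = 10751/10 ≈ 1075.1)
41561/(1/(o(-209) - 33794)) + 45393/j = 41561/(1/(-209 - 33794)) + 45393/(10751/10) = 41561/(1/(-34003)) + 45393*(10/10751) = 41561/(-1/34003) + 453930/10751 = 41561*(-34003) + 453930/10751 = -1413198683 + 453930/10751 = -15193298587003/10751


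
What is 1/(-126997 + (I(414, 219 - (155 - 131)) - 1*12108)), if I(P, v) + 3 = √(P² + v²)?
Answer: -139108/19350826243 - 3*√23269/19350826243 ≈ -7.2124e-6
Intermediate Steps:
I(P, v) = -3 + √(P² + v²)
1/(-126997 + (I(414, 219 - (155 - 131)) - 1*12108)) = 1/(-126997 + ((-3 + √(414² + (219 - (155 - 131))²)) - 1*12108)) = 1/(-126997 + ((-3 + √(171396 + (219 - 1*24)²)) - 12108)) = 1/(-126997 + ((-3 + √(171396 + (219 - 24)²)) - 12108)) = 1/(-126997 + ((-3 + √(171396 + 195²)) - 12108)) = 1/(-126997 + ((-3 + √(171396 + 38025)) - 12108)) = 1/(-126997 + ((-3 + √209421) - 12108)) = 1/(-126997 + ((-3 + 3*√23269) - 12108)) = 1/(-126997 + (-12111 + 3*√23269)) = 1/(-139108 + 3*√23269)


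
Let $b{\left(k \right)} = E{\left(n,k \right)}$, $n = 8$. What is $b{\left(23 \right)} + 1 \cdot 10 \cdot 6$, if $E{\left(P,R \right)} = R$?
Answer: $83$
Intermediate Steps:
$b{\left(k \right)} = k$
$b{\left(23 \right)} + 1 \cdot 10 \cdot 6 = 23 + 1 \cdot 10 \cdot 6 = 23 + 10 \cdot 6 = 23 + 60 = 83$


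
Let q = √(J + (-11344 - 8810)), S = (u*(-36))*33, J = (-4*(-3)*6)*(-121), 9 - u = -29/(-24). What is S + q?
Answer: -18513/2 + I*√28866 ≈ -9256.5 + 169.9*I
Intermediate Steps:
u = 187/24 (u = 9 - (-29)/(-24) = 9 - (-29)*(-1)/24 = 9 - 1*29/24 = 9 - 29/24 = 187/24 ≈ 7.7917)
J = -8712 (J = (12*6)*(-121) = 72*(-121) = -8712)
S = -18513/2 (S = ((187/24)*(-36))*33 = -561/2*33 = -18513/2 ≈ -9256.5)
q = I*√28866 (q = √(-8712 + (-11344 - 8810)) = √(-8712 - 20154) = √(-28866) = I*√28866 ≈ 169.9*I)
S + q = -18513/2 + I*√28866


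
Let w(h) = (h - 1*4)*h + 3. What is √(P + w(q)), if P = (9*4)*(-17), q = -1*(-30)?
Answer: 3*√19 ≈ 13.077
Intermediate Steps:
q = 30
w(h) = 3 + h*(-4 + h) (w(h) = (h - 4)*h + 3 = (-4 + h)*h + 3 = h*(-4 + h) + 3 = 3 + h*(-4 + h))
P = -612 (P = 36*(-17) = -612)
√(P + w(q)) = √(-612 + (3 + 30² - 4*30)) = √(-612 + (3 + 900 - 120)) = √(-612 + 783) = √171 = 3*√19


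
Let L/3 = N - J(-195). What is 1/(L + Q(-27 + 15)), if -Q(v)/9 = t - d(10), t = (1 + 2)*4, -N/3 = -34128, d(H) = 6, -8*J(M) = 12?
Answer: 2/614205 ≈ 3.2562e-6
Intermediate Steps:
J(M) = -3/2 (J(M) = -1/8*12 = -3/2)
N = 102384 (N = -3*(-34128) = 102384)
t = 12 (t = 3*4 = 12)
Q(v) = -54 (Q(v) = -9*(12 - 1*6) = -9*(12 - 6) = -9*6 = -54)
L = 614313/2 (L = 3*(102384 - 1*(-3/2)) = 3*(102384 + 3/2) = 3*(204771/2) = 614313/2 ≈ 3.0716e+5)
1/(L + Q(-27 + 15)) = 1/(614313/2 - 54) = 1/(614205/2) = 2/614205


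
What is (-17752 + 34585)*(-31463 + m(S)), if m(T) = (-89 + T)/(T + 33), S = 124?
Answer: -83149229448/157 ≈ -5.2961e+8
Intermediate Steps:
m(T) = (-89 + T)/(33 + T)
(-17752 + 34585)*(-31463 + m(S)) = (-17752 + 34585)*(-31463 + (-89 + 124)/(33 + 124)) = 16833*(-31463 + 35/157) = 16833*(-4939656/157) = -83149229448/157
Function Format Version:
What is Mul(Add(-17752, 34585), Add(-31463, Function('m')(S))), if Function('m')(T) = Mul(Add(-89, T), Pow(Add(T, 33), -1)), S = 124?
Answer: Rational(-83149229448, 157) ≈ -5.2961e+8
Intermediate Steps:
Function('m')(T) = Mul(Pow(Add(33, T), -1), Add(-89, T)) (Function('m')(T) = Mul(Add(-89, T), Pow(Add(33, T), -1)) = Mul(Pow(Add(33, T), -1), Add(-89, T)))
Mul(Add(-17752, 34585), Add(-31463, Function('m')(S))) = Mul(Add(-17752, 34585), Add(-31463, Mul(Pow(Add(33, 124), -1), Add(-89, 124)))) = Mul(16833, Add(-31463, Mul(Pow(157, -1), 35))) = Mul(16833, Add(-31463, Mul(Rational(1, 157), 35))) = Mul(16833, Add(-31463, Rational(35, 157))) = Mul(16833, Rational(-4939656, 157)) = Rational(-83149229448, 157)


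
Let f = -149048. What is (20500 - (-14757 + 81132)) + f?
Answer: -194923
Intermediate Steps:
(20500 - (-14757 + 81132)) + f = (20500 - (-14757 + 81132)) - 149048 = (20500 - 1*66375) - 149048 = (20500 - 66375) - 149048 = -45875 - 149048 = -194923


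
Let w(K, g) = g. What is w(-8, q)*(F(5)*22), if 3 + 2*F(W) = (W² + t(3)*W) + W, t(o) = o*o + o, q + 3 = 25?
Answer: 21054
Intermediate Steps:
q = 22 (q = -3 + 25 = 22)
t(o) = o + o² (t(o) = o² + o = o + o²)
F(W) = -3/2 + W²/2 + 13*W/2 (F(W) = -3/2 + ((W² + (3*(1 + 3))*W) + W)/2 = -3/2 + ((W² + (3*4)*W) + W)/2 = -3/2 + ((W² + 12*W) + W)/2 = -3/2 + (W² + 13*W)/2 = -3/2 + (W²/2 + 13*W/2) = -3/2 + W²/2 + 13*W/2)
w(-8, q)*(F(5)*22) = 22*((-3/2 + (½)*5² + (13/2)*5)*22) = 22*((-3/2 + (½)*25 + 65/2)*22) = 22*((-3/2 + 25/2 + 65/2)*22) = 22*((87/2)*22) = 22*957 = 21054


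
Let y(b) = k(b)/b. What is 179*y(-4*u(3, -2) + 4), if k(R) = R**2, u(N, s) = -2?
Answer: 2148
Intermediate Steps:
y(b) = b (y(b) = b**2/b = b)
179*y(-4*u(3, -2) + 4) = 179*(-4*(-2) + 4) = 179*(8 + 4) = 179*12 = 2148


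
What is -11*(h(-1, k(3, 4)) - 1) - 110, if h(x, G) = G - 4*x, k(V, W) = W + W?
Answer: -231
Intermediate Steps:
k(V, W) = 2*W
-11*(h(-1, k(3, 4)) - 1) - 110 = -11*((2*4 - 4*(-1)) - 1) - 110 = -11*((8 + 4) - 1) - 110 = -11*(12 - 1) - 110 = -11*11 - 110 = -121 - 110 = -231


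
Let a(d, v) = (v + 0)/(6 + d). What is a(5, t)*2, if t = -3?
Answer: -6/11 ≈ -0.54545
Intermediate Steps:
a(d, v) = v/(6 + d)
a(5, t)*2 = -3/(6 + 5)*2 = -3/11*2 = -6/11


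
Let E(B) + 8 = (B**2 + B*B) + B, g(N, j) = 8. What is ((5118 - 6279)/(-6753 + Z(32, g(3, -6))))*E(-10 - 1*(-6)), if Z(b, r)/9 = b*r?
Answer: 7740/1483 ≈ 5.2191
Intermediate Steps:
E(B) = -8 + B + 2*B**2 (E(B) = -8 + ((B**2 + B*B) + B) = -8 + ((B**2 + B**2) + B) = -8 + (2*B**2 + B) = -8 + (B + 2*B**2) = -8 + B + 2*B**2)
Z(b, r) = 9*b*r (Z(b, r) = 9*(b*r) = 9*b*r)
((5118 - 6279)/(-6753 + Z(32, g(3, -6))))*E(-10 - 1*(-6)) = ((5118 - 6279)/(-6753 + 9*32*8))*(-8 + (-10 - 1*(-6)) + 2*(-10 - 1*(-6))**2) = (-1161/(-6753 + 2304))*(-8 + (-10 + 6) + 2*(-10 + 6)**2) = (-1161/(-4449))*(-8 - 4 + 2*(-4)**2) = (-1161*(-1/4449))*(-8 - 4 + 2*16) = 387*(-8 - 4 + 32)/1483 = (387/1483)*20 = 7740/1483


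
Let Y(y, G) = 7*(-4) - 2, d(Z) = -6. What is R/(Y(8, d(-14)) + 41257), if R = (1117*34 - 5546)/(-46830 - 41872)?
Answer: -16216/1828458677 ≈ -8.8687e-6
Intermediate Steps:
Y(y, G) = -30 (Y(y, G) = -28 - 2 = -30)
R = -16216/44351 (R = (37978 - 5546)/(-88702) = 32432*(-1/88702) = -16216/44351 ≈ -0.36563)
R/(Y(8, d(-14)) + 41257) = -16216/(44351*(-30 + 41257)) = -16216/44351/41227 = -16216/44351*1/41227 = -16216/1828458677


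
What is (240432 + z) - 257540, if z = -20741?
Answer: -37849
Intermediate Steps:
(240432 + z) - 257540 = (240432 - 20741) - 257540 = 219691 - 257540 = -37849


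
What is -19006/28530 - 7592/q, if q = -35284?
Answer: -56750993/125831565 ≈ -0.45101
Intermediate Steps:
-19006/28530 - 7592/q = -19006/28530 - 7592/(-35284) = -19006*1/28530 - 7592*(-1/35284) = -9503/14265 + 1898/8821 = -56750993/125831565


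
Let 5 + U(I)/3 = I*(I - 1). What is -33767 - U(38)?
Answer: -37970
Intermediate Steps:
U(I) = -15 + 3*I*(-1 + I) (U(I) = -15 + 3*(I*(I - 1)) = -15 + 3*(I*(-1 + I)) = -15 + 3*I*(-1 + I))
-33767 - U(38) = -33767 - (-15 - 3*38 + 3*38**2) = -33767 - (-15 - 114 + 3*1444) = -33767 - (-15 - 114 + 4332) = -33767 - 1*4203 = -33767 - 4203 = -37970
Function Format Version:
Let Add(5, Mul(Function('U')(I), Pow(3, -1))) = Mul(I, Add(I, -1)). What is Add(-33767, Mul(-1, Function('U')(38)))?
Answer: -37970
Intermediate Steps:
Function('U')(I) = Add(-15, Mul(3, I, Add(-1, I))) (Function('U')(I) = Add(-15, Mul(3, Mul(I, Add(I, -1)))) = Add(-15, Mul(3, Mul(I, Add(-1, I)))) = Add(-15, Mul(3, I, Add(-1, I))))
Add(-33767, Mul(-1, Function('U')(38))) = Add(-33767, Mul(-1, Add(-15, Mul(-3, 38), Mul(3, Pow(38, 2))))) = Add(-33767, Mul(-1, Add(-15, -114, Mul(3, 1444)))) = Add(-33767, Mul(-1, Add(-15, -114, 4332))) = Add(-33767, Mul(-1, 4203)) = Add(-33767, -4203) = -37970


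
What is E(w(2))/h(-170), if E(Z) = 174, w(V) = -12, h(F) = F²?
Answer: 87/14450 ≈ 0.0060208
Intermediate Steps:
E(w(2))/h(-170) = 174/((-170)²) = 174/28900 = 174*(1/28900) = 87/14450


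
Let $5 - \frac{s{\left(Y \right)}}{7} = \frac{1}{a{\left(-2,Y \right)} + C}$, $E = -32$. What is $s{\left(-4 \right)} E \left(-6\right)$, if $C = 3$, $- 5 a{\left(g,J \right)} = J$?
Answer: $\frac{120960}{19} \approx 6366.3$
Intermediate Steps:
$a{\left(g,J \right)} = - \frac{J}{5}$
$s{\left(Y \right)} = 35 - \frac{7}{3 - \frac{Y}{5}}$ ($s{\left(Y \right)} = 35 - \frac{7}{- \frac{Y}{5} + 3} = 35 - \frac{7}{3 - \frac{Y}{5}}$)
$s{\left(-4 \right)} E \left(-6\right) = \frac{35 \left(-14 - 4\right)}{-15 - 4} \left(-32\right) \left(-6\right) = 35 \frac{1}{-19} \left(-18\right) \left(-32\right) \left(-6\right) = 35 \left(- \frac{1}{19}\right) \left(-18\right) \left(-32\right) \left(-6\right) = \frac{630}{19} \left(-32\right) \left(-6\right) = \left(- \frac{20160}{19}\right) \left(-6\right) = \frac{120960}{19}$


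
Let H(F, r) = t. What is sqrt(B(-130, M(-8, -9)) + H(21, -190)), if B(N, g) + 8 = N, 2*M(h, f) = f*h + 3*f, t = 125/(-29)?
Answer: I*sqrt(119683)/29 ≈ 11.929*I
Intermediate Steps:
t = -125/29 (t = 125*(-1/29) = -125/29 ≈ -4.3103)
H(F, r) = -125/29
M(h, f) = 3*f/2 + f*h/2 (M(h, f) = (f*h + 3*f)/2 = (3*f + f*h)/2 = 3*f/2 + f*h/2)
B(N, g) = -8 + N
sqrt(B(-130, M(-8, -9)) + H(21, -190)) = sqrt((-8 - 130) - 125/29) = sqrt(-138 - 125/29) = sqrt(-4127/29) = I*sqrt(119683)/29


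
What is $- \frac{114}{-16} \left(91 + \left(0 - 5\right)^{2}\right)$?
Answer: $\frac{1653}{2} \approx 826.5$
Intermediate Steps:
$- \frac{114}{-16} \left(91 + \left(0 - 5\right)^{2}\right) = \left(-114\right) \left(- \frac{1}{16}\right) \left(91 + \left(-5\right)^{2}\right) = \frac{57 \left(91 + 25\right)}{8} = \frac{57}{8} \cdot 116 = \frac{1653}{2}$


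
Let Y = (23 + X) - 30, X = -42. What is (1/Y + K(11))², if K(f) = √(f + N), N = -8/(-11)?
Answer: 309740/26411 - 2*√1419/539 ≈ 11.588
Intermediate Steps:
Y = -49 (Y = (23 - 42) - 30 = -19 - 30 = -49)
N = 8/11 (N = -8*(-1/11) = 8/11 ≈ 0.72727)
K(f) = √(8/11 + f) (K(f) = √(f + 8/11) = √(8/11 + f))
(1/Y + K(11))² = (1/(-49) + √(88 + 121*11)/11)² = (-1/49 + √(88 + 1331)/11)² = (-1/49 + √1419/11)²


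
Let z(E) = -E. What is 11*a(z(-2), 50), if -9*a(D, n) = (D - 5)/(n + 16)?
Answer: 1/18 ≈ 0.055556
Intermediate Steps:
a(D, n) = -(-5 + D)/(9*(16 + n)) (a(D, n) = -(D - 5)/(9*(n + 16)) = -(-5 + D)/(9*(16 + n)))
11*a(z(-2), 50) = 11*((5 - (-1)*(-2))/(9*(16 + 50))) = 11*((1/9)*(5 - 1*2)/66) = 11*((1/9)*(1/66)*(5 - 2)) = 11*((1/9)*(1/66)*3) = 11*(1/198) = 1/18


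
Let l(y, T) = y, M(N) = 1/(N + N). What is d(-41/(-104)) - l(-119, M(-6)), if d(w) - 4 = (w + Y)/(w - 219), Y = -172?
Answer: 2814252/22735 ≈ 123.79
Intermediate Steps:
M(N) = 1/(2*N)
d(w) = 4 + (-172 + w)/(-219 + w) (d(w) = 4 + (w - 172)/(w - 219) = 4 + (-172 + w)/(-219 + w))
d(-41/(-104)) - l(-119, M(-6)) = (-1048 + 5*(-41/(-104)))/(-219 - 41/(-104)) - 1*(-119) = (-1048 + 5*(-41*(-1/104)))/(-219 - 41*(-1/104)) + 119 = (-1048 + 5*(41/104))/(-219 + 41/104) + 119 = (-1048 + 205/104)/(-22735/104) + 119 = -104/22735*(-108787/104) + 119 = 108787/22735 + 119 = 2814252/22735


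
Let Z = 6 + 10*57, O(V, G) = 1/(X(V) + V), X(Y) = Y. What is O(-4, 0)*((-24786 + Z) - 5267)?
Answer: 29477/8 ≈ 3684.6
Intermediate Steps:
O(V, G) = 1/(2*V) (O(V, G) = 1/(V + V) = 1/(2*V))
Z = 576 (Z = 6 + 570 = 576)
O(-4, 0)*((-24786 + Z) - 5267) = ((1/2)/(-4))*((-24786 + 576) - 5267) = ((1/2)*(-1/4))*(-24210 - 5267) = -1/8*(-29477) = 29477/8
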